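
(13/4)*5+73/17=1397/68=20.54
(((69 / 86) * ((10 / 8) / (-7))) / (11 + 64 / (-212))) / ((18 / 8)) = -6095 / 1024002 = -0.01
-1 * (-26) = 26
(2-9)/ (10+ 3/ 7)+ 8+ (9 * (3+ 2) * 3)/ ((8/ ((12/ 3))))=10925/ 146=74.83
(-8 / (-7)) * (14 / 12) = 4 / 3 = 1.33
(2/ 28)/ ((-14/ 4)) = -1/ 49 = -0.02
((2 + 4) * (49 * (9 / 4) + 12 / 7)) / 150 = 627 / 140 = 4.48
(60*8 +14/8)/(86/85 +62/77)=12612215/47568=265.14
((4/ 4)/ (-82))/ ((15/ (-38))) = 19/ 615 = 0.03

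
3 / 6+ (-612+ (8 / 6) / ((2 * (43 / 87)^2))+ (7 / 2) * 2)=-2225349 / 3698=-601.77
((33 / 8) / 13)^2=1089 / 10816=0.10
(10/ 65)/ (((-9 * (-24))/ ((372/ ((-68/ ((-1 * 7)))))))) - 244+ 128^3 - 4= 16682968441/ 7956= 2096904.03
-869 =-869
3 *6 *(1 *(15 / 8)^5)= 6834375 / 16384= 417.14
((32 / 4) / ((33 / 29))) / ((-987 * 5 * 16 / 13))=-0.00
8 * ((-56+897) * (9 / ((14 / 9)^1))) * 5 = 1362420 / 7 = 194631.43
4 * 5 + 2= 22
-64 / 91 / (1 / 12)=-768 / 91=-8.44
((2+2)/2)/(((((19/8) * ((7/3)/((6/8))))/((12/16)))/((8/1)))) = 216/133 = 1.62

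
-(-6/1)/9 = 2/3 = 0.67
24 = 24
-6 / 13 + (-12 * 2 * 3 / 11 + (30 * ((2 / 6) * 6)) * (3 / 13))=978 / 143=6.84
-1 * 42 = -42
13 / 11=1.18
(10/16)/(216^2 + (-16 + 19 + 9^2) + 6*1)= 5/373968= 0.00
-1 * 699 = -699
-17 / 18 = -0.94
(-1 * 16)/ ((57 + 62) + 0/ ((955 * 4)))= -16/ 119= -0.13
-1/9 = -0.11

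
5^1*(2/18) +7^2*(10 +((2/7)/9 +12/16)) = 19039/36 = 528.86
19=19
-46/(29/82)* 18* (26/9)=-196144/29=-6763.59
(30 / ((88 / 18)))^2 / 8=18225 / 3872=4.71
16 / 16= 1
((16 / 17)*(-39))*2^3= -4992 / 17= -293.65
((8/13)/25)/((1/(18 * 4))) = 576/325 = 1.77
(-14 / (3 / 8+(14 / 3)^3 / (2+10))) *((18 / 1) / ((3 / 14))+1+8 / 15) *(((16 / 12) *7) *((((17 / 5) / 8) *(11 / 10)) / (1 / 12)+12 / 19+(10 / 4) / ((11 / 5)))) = -1395940108752 / 149722375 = -9323.52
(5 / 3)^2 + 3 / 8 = 227 / 72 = 3.15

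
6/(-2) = -3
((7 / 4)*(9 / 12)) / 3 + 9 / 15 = 83 / 80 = 1.04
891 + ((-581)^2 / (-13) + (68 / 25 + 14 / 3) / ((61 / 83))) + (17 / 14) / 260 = -83482073149 / 3330600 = -25065.18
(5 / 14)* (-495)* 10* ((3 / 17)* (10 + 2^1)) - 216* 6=-599724 / 119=-5039.70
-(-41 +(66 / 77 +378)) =-2365 / 7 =-337.86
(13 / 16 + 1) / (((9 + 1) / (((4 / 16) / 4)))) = 29 / 2560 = 0.01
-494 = -494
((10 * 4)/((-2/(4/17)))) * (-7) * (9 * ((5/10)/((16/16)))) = 2520/17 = 148.24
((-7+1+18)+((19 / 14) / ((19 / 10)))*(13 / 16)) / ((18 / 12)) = 1409 / 168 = 8.39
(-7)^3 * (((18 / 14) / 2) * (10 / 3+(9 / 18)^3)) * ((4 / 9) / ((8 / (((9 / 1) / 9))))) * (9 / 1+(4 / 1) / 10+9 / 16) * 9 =-9724197 / 2560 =-3798.51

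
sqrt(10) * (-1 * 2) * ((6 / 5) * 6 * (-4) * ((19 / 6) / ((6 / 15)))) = 456 * sqrt(10) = 1442.00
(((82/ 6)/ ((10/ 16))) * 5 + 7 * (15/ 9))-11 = 110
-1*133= -133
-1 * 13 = -13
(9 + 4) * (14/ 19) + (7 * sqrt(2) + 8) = 7 * sqrt(2) + 334/ 19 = 27.48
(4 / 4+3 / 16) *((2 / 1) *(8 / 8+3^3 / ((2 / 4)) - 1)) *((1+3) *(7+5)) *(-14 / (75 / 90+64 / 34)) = -8790768 / 277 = -31735.62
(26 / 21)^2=676 / 441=1.53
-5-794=-799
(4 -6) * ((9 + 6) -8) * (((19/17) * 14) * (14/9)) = -52136/153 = -340.76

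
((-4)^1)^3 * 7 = -448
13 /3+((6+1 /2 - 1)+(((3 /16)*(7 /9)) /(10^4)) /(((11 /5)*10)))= 103840007 /10560000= 9.83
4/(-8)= -1/2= -0.50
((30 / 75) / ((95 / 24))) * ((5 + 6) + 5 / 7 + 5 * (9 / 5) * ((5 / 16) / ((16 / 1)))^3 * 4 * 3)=1031869659 / 871628800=1.18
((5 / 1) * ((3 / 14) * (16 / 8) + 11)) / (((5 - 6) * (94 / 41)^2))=-168100 / 15463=-10.87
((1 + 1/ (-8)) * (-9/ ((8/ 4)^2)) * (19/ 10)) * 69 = -82593/ 320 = -258.10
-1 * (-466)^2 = -217156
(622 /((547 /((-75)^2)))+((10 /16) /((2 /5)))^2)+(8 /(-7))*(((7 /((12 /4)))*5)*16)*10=1791860825 /420096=4265.36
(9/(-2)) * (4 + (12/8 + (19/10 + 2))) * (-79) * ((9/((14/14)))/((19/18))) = 28492.39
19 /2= 9.50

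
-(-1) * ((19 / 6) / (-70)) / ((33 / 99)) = -19 / 140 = -0.14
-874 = -874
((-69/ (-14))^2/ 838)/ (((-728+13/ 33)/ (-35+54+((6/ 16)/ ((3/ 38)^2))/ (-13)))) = -58707891/ 102537726928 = -0.00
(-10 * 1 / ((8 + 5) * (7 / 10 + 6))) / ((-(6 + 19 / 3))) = 300 / 32227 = 0.01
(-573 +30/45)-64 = -1909/3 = -636.33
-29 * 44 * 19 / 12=-6061 / 3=-2020.33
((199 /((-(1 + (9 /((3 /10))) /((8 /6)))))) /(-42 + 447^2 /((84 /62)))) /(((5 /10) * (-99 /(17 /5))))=189448 /48021402825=0.00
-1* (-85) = 85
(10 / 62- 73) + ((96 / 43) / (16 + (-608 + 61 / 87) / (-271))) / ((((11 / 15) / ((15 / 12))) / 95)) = -334344501278 / 6306072421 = -53.02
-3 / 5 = -0.60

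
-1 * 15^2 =-225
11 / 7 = 1.57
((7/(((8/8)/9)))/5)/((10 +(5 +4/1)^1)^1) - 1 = -32/95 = -0.34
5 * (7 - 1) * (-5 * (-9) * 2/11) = 2700/11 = 245.45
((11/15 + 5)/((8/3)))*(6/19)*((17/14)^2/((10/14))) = 1.40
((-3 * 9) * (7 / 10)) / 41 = -189 / 410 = -0.46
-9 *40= -360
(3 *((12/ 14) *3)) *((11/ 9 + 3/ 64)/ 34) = 0.29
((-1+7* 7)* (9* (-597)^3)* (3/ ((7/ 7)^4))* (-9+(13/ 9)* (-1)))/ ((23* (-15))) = -960046092576/ 115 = -8348226891.97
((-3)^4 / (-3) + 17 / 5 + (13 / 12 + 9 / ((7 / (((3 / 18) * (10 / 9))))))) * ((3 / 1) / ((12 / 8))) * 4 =-6238 / 35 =-178.23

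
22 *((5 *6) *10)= 6600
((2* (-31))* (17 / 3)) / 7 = -1054 / 21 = -50.19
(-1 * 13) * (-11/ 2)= 143/ 2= 71.50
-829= -829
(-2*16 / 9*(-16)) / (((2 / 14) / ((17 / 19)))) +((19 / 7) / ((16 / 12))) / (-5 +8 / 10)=11925643 / 33516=355.82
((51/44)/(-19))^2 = 2601/698896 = 0.00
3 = 3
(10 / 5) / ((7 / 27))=54 / 7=7.71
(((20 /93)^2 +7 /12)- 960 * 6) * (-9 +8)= 199251179 /34596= 5759.37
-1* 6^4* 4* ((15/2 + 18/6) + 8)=-95904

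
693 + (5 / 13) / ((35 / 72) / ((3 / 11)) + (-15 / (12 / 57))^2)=3952870353 / 5703997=693.00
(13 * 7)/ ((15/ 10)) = 182/ 3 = 60.67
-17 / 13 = -1.31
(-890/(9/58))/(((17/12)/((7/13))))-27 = -1463261/663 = -2207.03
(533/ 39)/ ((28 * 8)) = 41/ 672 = 0.06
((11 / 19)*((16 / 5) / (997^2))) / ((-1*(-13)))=0.00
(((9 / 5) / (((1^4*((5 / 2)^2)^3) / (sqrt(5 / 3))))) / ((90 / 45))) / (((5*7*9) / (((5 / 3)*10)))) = 64*sqrt(15) / 984375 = 0.00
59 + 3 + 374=436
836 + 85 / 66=55261 / 66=837.29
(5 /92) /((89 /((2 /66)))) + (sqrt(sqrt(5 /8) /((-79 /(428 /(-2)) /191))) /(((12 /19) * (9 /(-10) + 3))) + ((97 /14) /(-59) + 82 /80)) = 1012812793 /1115942520 + 95 * sqrt(1614523) * 2^(3 /4) * 5^(1 /4) /19908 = 16.16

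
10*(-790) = -7900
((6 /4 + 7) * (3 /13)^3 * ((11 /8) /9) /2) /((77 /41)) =2091 /492128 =0.00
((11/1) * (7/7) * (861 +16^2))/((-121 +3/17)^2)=3550943/4218916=0.84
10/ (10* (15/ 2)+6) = 10/ 81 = 0.12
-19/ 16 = -1.19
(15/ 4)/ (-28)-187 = -20959/ 112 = -187.13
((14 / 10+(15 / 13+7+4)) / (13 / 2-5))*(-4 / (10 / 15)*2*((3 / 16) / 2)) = -2643 / 260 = -10.17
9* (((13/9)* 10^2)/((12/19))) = 6175/3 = 2058.33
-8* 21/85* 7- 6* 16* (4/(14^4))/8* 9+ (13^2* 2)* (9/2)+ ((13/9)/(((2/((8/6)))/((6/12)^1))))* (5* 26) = 8649763828/5510295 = 1569.75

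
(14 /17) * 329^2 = 1515374 /17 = 89139.65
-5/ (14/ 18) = -45/ 7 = -6.43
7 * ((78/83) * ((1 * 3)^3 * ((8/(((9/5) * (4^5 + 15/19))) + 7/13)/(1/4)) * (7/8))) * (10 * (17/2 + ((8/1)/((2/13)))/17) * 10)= 10715535504450/27473581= 390030.54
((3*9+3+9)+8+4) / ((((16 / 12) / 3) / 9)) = 4131 / 4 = 1032.75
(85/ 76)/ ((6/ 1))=85/ 456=0.19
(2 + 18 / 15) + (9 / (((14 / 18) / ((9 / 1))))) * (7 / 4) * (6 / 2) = 10999 / 20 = 549.95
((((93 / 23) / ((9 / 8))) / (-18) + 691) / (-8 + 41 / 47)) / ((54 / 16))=-161299112 / 5616945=-28.72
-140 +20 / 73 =-10200 / 73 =-139.73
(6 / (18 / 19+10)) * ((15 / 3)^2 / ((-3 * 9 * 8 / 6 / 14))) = -3325 / 624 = -5.33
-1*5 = -5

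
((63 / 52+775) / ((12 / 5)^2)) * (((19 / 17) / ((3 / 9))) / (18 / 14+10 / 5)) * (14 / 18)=939448825 / 8783424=106.96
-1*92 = -92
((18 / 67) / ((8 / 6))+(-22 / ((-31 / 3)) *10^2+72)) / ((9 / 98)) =3104.47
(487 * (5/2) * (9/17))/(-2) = -21915/68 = -322.28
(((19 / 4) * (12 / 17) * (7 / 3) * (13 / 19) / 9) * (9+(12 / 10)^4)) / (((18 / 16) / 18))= 1119664 / 10625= 105.38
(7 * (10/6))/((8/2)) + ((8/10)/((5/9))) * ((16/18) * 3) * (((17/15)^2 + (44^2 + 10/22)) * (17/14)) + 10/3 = 5221552927/577500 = 9041.65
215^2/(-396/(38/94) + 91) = -878275/16883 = -52.02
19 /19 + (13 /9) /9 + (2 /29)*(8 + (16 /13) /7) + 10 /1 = 2506184 /213759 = 11.72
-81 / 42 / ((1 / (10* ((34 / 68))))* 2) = -135 / 28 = -4.82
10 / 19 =0.53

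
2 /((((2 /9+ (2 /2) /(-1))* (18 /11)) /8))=-12.57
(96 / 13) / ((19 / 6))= 2.33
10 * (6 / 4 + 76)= 775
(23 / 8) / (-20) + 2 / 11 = 67 / 1760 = 0.04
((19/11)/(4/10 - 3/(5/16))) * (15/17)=-1425/8602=-0.17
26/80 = 13/40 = 0.32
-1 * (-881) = 881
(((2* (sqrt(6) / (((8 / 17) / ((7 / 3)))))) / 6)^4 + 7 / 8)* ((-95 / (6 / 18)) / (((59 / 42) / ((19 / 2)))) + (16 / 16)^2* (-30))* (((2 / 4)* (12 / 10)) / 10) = -309787904279 / 9787392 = -31651.73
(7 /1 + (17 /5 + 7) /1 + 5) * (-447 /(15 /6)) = -4005.12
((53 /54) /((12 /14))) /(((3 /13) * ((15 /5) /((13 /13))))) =4823 /2916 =1.65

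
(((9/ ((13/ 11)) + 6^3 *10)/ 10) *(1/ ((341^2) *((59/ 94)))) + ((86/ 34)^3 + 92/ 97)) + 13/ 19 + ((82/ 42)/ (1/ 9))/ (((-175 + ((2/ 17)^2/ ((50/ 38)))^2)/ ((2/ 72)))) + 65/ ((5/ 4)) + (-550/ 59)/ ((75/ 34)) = 6555621449232372318763235237/ 99948733377687414090610740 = 65.59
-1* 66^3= -287496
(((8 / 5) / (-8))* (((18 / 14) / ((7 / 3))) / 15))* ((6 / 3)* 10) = -36 / 245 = -0.15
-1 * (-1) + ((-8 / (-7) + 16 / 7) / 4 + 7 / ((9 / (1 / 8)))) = 985 / 504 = 1.95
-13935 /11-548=-19963 /11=-1814.82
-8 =-8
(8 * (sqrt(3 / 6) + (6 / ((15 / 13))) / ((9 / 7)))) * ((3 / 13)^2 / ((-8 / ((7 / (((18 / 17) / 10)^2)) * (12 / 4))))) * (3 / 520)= -14161 / 6084 - 10115 * sqrt(2) / 35152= -2.73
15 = 15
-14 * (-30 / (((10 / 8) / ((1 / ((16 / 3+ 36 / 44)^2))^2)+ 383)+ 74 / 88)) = 124521705 / 644483024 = 0.19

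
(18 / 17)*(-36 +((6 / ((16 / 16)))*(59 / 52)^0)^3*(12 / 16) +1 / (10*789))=2982423 / 22355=133.41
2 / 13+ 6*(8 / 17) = 2.98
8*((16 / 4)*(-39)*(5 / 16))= -390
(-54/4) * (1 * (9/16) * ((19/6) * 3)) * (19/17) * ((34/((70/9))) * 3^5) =-191850201/2240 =-85647.41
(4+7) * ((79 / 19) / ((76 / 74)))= 44.53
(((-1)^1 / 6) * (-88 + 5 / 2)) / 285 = 1 / 20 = 0.05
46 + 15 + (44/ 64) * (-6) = 455/ 8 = 56.88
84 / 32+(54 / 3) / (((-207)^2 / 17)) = 100253 / 38088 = 2.63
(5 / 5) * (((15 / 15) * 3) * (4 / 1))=12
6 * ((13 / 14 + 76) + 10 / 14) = 3261 / 7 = 465.86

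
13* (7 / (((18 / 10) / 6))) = 910 / 3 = 303.33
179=179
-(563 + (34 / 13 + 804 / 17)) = -135453 / 221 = -612.91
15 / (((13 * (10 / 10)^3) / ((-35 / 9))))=-175 / 39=-4.49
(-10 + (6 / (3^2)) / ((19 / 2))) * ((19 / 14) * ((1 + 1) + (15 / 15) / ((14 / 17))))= -4245 / 98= -43.32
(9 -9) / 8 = 0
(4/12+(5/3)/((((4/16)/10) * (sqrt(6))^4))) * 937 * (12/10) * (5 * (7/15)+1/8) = 3261697/540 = 6040.18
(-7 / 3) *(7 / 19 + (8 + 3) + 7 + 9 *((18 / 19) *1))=-3577 / 57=-62.75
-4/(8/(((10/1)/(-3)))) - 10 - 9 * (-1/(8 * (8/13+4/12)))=-6347/888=-7.15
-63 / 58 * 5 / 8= -315 / 464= -0.68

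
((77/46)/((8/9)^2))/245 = 891/103040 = 0.01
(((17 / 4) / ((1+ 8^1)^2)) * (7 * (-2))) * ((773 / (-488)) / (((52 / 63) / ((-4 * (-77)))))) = 49580993 / 114192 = 434.19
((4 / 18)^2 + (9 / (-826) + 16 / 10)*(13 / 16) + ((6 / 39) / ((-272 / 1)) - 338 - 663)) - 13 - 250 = -1493598132041 / 1182898080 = -1262.66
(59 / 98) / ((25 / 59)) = 3481 / 2450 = 1.42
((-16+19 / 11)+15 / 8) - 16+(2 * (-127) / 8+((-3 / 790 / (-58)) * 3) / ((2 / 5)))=-3031541 / 50402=-60.15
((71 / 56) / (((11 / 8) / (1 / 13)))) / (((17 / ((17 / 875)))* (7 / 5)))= 71 / 1226225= 0.00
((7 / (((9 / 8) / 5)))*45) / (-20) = -70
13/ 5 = 2.60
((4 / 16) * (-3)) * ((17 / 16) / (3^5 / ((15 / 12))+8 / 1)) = -255 / 64768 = -0.00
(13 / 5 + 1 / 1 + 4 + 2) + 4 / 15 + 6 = 238 / 15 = 15.87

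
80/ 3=26.67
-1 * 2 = -2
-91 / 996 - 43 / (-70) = 18229 / 34860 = 0.52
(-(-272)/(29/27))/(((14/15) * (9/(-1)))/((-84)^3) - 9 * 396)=-518192640/7292799331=-0.07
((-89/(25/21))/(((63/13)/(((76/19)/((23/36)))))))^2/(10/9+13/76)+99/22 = 4221859924053/579916250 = 7280.12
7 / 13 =0.54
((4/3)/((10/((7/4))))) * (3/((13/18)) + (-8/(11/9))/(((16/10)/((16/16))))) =21/1430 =0.01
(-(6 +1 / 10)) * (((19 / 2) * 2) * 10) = -1159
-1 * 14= -14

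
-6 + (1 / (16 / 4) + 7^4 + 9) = 2404.25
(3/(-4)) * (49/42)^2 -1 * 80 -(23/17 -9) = -59873/816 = -73.37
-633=-633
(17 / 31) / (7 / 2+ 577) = 34 / 35991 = 0.00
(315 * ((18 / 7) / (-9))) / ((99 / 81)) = -810 / 11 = -73.64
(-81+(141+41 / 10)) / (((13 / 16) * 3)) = 5128 / 195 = 26.30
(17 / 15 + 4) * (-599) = -46123 / 15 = -3074.87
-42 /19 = -2.21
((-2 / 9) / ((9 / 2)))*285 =-380 / 27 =-14.07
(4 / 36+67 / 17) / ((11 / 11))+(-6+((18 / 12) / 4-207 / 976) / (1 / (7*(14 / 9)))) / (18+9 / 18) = 5281823 / 1381284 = 3.82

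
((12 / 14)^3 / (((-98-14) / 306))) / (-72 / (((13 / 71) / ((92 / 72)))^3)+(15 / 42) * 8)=735140367 / 10454421446917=0.00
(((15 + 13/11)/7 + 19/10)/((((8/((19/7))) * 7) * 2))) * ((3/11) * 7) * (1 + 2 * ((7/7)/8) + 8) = 6839487/3794560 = 1.80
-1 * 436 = -436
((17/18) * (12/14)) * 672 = 544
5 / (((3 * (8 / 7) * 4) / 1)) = 35 / 96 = 0.36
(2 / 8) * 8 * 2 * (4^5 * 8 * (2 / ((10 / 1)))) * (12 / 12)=32768 / 5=6553.60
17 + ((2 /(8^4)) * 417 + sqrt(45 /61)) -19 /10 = 16.16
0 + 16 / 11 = 16 / 11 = 1.45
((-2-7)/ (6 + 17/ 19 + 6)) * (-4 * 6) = 4104/ 245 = 16.75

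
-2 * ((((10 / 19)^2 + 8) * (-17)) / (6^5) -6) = 469267 / 38988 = 12.04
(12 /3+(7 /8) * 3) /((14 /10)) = 265 /56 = 4.73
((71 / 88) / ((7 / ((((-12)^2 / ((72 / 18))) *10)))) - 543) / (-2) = 19308 / 77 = 250.75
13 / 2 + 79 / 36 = 313 / 36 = 8.69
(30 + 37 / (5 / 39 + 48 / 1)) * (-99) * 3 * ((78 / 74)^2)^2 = -39681622947681 / 3517800197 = -11280.24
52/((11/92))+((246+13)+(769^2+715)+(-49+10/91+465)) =593779205/1001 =593186.02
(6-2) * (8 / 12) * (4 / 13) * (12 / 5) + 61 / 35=1689 / 455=3.71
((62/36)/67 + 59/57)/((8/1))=24307/183312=0.13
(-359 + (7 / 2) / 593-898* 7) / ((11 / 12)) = -47285778 / 6523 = -7249.08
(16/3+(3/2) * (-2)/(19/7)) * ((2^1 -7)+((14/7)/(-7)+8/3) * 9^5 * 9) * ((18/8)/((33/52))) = 27749967895/1463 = 18967852.29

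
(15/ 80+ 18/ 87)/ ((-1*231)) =-61/ 35728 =-0.00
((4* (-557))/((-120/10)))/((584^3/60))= 0.00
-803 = -803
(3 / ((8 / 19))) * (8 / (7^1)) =57 / 7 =8.14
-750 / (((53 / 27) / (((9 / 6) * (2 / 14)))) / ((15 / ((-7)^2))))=-455625 / 18179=-25.06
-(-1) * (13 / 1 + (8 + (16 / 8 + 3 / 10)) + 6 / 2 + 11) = 373 / 10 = 37.30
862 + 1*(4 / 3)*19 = 2662 / 3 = 887.33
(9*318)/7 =2862/7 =408.86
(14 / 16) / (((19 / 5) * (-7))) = -5 / 152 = -0.03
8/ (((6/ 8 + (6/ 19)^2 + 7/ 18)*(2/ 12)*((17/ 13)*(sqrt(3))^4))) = 901056/ 273649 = 3.29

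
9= 9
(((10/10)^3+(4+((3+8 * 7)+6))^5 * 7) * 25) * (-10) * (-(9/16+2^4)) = 90664942270625/2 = 45332471135312.50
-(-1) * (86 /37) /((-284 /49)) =-2107 /5254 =-0.40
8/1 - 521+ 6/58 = -14874/29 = -512.90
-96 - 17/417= -40049/417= -96.04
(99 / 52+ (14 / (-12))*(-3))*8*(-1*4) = -2248 / 13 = -172.92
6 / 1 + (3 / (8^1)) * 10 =39 / 4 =9.75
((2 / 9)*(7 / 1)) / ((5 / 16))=224 / 45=4.98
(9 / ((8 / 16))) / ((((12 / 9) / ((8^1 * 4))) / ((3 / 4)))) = 324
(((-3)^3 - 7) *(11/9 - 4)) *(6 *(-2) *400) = -1360000/3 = -453333.33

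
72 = 72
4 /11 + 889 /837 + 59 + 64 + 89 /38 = 44351767 /349866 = 126.77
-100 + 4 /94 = -4698 /47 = -99.96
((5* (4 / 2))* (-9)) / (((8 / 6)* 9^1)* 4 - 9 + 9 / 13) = -195 / 86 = -2.27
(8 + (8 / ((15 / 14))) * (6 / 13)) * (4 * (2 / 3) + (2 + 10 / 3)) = 91.57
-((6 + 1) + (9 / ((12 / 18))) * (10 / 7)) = -184 / 7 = -26.29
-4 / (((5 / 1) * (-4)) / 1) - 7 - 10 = -84 / 5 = -16.80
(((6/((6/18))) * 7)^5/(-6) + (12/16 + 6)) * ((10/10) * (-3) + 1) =21171979557/2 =10585989778.50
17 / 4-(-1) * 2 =25 / 4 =6.25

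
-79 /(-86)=79 /86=0.92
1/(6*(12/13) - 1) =13/59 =0.22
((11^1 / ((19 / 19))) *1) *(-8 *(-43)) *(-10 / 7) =-37840 / 7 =-5405.71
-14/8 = -7/4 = -1.75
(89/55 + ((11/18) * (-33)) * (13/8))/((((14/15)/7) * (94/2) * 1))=-82243/16544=-4.97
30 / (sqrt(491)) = 30 * sqrt(491) / 491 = 1.35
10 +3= 13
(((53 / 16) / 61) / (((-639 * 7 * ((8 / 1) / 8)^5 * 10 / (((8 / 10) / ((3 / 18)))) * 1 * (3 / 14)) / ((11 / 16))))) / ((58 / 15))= -0.00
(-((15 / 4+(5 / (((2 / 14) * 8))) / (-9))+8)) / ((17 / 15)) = -4055 / 408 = -9.94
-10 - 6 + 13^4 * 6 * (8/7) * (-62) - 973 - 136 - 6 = -12143636.14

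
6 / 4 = 3 / 2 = 1.50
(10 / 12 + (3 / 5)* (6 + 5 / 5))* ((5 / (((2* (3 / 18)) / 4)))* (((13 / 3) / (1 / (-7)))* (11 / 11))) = -27482 / 3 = -9160.67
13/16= 0.81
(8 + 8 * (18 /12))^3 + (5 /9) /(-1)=7999.44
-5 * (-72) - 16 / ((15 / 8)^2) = 79976 / 225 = 355.45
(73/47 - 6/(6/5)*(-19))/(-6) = -2269/141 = -16.09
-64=-64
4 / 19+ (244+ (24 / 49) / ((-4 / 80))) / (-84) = -50395 / 19551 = -2.58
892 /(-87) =-892 /87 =-10.25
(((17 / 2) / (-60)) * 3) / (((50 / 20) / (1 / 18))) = -17 / 1800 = -0.01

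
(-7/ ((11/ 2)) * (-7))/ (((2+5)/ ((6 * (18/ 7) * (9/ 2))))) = 972/ 11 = 88.36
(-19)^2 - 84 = 277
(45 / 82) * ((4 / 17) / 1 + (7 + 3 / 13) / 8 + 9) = 403335 / 72488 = 5.56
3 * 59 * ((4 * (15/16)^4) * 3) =26881875/16384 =1640.74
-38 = -38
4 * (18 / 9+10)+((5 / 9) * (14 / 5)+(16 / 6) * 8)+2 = 656 / 9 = 72.89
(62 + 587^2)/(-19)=-344631/19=-18138.47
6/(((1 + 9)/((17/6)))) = 17/10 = 1.70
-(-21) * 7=147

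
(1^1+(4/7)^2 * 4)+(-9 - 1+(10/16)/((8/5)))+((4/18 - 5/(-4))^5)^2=40.53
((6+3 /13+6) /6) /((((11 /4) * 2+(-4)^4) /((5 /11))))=265 /74789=0.00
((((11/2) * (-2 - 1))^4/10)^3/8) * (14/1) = 11675226604670894727/16384000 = 712599280070.25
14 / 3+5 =29 / 3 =9.67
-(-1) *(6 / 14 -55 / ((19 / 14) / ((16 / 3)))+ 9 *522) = 1788433 / 399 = 4482.29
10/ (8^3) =5/ 256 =0.02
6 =6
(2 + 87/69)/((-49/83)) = -6225/1127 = -5.52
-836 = -836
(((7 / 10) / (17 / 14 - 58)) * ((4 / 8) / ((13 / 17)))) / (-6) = 833 / 620100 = 0.00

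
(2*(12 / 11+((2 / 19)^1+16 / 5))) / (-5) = -9188 / 5225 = -1.76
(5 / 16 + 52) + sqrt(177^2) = 3669 / 16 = 229.31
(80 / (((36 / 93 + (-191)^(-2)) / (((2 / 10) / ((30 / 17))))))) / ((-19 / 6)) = -7.40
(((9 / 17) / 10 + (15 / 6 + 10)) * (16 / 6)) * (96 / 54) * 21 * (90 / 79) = 1912064 / 1343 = 1423.73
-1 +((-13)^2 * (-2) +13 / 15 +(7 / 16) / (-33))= -297569 / 880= -338.15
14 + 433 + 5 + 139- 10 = 581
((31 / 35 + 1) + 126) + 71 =6961 / 35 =198.89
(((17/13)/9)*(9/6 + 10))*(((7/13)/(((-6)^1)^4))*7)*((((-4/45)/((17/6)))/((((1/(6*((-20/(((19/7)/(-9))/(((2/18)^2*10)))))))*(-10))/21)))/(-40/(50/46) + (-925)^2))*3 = 552230/10013885573679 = 0.00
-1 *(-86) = 86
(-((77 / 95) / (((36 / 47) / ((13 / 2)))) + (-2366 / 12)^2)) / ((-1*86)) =265949957 / 588240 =452.11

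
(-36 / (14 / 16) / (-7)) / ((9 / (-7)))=-32 / 7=-4.57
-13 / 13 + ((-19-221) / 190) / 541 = -10303 / 10279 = -1.00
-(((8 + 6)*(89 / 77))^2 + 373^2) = -16866293 / 121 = -139390.85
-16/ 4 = -4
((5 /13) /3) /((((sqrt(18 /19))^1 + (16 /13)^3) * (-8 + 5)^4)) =32880640 /28173971853 - 1856465 * sqrt(38) /18782647902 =0.00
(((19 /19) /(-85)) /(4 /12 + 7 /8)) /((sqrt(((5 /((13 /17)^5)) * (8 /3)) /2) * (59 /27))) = -54756 * sqrt(3315) /3572610775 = -0.00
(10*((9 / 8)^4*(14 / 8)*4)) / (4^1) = 229635 / 8192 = 28.03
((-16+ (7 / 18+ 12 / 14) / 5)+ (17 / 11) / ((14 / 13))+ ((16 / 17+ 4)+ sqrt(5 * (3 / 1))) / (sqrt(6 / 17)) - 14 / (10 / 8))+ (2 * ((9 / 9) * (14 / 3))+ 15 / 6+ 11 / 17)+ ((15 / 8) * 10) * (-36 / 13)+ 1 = -97954229 / 1531530+ sqrt(170) / 2+ 14 * sqrt(102) / 17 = -49.12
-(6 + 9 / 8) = -57 / 8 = -7.12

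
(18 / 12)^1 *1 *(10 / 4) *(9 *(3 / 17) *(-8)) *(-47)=38070 / 17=2239.41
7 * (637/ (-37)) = -4459/ 37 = -120.51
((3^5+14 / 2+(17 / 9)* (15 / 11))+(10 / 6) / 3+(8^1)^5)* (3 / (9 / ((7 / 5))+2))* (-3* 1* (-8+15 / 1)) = -160185508 / 649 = -246818.96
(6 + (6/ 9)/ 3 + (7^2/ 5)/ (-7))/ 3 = 217/ 135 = 1.61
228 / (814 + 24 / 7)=798 / 2861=0.28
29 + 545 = 574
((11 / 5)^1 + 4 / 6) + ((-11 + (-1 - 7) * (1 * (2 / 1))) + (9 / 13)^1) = -4571 / 195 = -23.44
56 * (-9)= -504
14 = 14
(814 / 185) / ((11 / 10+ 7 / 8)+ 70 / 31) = 5456 / 5249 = 1.04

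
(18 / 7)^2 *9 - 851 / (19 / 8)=-278188 / 931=-298.81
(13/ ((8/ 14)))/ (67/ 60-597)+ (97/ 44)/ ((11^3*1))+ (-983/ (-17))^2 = 2023231195498297/ 605119381988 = 3343.52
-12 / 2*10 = -60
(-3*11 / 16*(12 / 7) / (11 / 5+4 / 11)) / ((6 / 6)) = -1815 / 1316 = -1.38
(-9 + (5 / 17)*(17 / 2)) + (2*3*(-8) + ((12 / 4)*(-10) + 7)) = -77.50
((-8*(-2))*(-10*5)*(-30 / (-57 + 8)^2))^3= 13824000000000 / 13841287201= 998.75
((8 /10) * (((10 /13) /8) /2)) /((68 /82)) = 41 /884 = 0.05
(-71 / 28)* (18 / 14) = -639 / 196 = -3.26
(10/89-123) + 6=-10403/89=-116.89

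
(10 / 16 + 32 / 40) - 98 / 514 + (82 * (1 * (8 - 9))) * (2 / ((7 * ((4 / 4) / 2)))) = -3283017 / 71960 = -45.62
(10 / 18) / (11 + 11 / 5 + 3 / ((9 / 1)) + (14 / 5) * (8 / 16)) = 25 / 672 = 0.04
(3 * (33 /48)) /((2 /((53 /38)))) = 1749 /1216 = 1.44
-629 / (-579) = 629 / 579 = 1.09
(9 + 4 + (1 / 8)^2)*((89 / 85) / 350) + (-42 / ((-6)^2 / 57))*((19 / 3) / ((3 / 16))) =-323450393 / 144000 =-2246.18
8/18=4/9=0.44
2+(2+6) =10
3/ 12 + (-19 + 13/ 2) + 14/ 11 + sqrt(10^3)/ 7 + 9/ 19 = -8781/ 836 + 10 *sqrt(10)/ 7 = -5.99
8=8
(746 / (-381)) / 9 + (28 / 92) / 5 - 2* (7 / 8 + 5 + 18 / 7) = -188250491 / 11041380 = -17.05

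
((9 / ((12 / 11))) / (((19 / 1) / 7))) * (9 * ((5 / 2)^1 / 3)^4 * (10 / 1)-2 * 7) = 163009 / 1824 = 89.37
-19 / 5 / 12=-19 / 60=-0.32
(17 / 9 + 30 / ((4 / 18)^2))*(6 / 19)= 10969 / 57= 192.44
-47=-47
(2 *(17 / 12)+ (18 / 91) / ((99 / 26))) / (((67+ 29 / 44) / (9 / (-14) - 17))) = -25327 / 33663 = -0.75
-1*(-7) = 7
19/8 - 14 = -93/8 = -11.62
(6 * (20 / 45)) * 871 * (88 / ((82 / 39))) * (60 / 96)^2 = 3113825 / 82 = 37973.48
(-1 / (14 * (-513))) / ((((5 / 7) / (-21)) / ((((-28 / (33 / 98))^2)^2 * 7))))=-1389000853194752 / 1013962455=-1369874.05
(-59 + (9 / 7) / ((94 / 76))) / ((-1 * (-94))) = -19069 / 30926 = -0.62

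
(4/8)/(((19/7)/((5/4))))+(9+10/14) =10581/1064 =9.94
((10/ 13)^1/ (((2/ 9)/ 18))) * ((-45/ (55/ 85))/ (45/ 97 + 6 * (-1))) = 20035350/ 25597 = 782.72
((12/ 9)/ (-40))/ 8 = -1/ 240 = -0.00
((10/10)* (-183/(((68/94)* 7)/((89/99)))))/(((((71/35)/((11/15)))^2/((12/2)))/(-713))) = 14008703863/771273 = 18163.09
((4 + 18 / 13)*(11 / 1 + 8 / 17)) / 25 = 42 / 17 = 2.47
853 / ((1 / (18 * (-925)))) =-14202450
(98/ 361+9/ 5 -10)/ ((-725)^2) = -14311/ 948753125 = -0.00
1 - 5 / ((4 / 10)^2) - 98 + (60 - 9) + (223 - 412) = -1065 / 4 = -266.25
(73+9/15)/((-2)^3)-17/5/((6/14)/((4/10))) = -928/75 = -12.37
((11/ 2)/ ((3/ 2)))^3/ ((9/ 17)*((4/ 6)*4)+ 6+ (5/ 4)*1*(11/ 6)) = 181016/ 35631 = 5.08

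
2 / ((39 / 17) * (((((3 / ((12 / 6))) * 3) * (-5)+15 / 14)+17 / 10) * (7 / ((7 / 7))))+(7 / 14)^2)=-0.01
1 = 1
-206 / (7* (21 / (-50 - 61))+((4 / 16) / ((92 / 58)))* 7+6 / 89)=124817872 / 93097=1340.73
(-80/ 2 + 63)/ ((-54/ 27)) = -23/ 2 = -11.50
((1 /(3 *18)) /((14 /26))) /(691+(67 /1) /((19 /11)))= 247 /5241348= 0.00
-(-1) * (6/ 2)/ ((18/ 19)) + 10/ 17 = 383/ 102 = 3.75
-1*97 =-97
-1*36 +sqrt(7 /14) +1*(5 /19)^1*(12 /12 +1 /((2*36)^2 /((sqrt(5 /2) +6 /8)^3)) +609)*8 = 335*sqrt(10) /393984 +sqrt(2) /2 +109283543 /87552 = 1248.92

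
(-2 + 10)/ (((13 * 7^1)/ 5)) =40/ 91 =0.44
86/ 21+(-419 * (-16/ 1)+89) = 142739/ 21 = 6797.10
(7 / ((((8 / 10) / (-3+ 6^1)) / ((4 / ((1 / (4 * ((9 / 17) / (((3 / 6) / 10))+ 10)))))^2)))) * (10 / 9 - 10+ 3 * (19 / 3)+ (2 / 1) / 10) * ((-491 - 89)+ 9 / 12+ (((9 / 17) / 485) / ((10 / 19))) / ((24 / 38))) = -17012830150.00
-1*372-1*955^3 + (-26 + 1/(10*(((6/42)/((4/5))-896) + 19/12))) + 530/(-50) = -870984283.60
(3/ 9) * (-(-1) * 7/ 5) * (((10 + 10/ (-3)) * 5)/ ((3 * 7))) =20/ 27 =0.74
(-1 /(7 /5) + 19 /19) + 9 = 65 /7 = 9.29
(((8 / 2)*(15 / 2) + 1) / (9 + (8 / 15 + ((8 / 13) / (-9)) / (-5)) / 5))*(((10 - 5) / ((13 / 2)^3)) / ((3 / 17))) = 316200 / 900601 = 0.35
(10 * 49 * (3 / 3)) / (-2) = -245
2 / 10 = 1 / 5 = 0.20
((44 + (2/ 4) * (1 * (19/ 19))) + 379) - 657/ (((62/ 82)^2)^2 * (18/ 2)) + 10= 388131601/ 1847042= 210.14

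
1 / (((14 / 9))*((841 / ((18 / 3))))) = 0.00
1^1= 1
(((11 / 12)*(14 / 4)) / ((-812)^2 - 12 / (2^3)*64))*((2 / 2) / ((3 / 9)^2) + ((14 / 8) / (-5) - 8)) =1001 / 316439040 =0.00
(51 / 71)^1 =51 / 71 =0.72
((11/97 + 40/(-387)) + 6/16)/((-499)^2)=115633/74777988312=0.00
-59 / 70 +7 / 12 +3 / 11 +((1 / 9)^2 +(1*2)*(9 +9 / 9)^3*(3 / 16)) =46780687 / 124740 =375.03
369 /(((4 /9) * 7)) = 118.61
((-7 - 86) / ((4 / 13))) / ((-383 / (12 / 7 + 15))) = 141453 / 10724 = 13.19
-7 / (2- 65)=1 / 9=0.11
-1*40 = -40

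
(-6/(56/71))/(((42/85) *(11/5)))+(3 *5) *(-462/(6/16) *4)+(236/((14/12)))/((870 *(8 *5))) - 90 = -231391920703/3126200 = -74016.99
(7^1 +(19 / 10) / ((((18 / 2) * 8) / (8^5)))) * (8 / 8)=871.71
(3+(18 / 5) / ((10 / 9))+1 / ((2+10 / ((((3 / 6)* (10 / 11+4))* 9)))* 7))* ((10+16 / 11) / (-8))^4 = 26.47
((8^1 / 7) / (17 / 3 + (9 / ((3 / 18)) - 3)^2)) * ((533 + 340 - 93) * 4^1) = 3744 / 2737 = 1.37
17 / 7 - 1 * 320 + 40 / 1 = -1943 / 7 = -277.57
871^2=758641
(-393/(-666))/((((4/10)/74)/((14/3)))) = 4585/9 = 509.44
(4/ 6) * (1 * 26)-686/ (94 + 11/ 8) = 3316/ 327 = 10.14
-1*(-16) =16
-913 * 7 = -6391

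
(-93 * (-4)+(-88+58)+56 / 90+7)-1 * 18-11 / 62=924731 / 2790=331.44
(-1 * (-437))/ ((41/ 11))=4807/ 41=117.24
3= 3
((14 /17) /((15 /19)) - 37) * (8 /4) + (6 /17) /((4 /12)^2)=-68.74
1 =1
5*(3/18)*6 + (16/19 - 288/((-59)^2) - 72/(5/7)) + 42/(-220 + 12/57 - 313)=-318424328313/3347625485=-95.12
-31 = -31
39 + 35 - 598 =-524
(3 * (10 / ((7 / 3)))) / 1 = 90 / 7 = 12.86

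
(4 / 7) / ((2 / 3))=6 / 7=0.86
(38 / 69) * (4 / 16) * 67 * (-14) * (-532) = 4740652 / 69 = 68705.10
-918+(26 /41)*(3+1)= -37534 /41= -915.46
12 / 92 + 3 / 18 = 41 / 138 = 0.30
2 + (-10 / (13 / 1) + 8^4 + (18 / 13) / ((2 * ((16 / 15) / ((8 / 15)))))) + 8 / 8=106563 / 26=4098.58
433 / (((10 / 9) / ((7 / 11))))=247.99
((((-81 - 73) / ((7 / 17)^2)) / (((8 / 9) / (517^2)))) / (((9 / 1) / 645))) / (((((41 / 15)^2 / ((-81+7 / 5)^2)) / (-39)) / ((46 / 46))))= 7618063669141241745 / 11767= 647409167089423.11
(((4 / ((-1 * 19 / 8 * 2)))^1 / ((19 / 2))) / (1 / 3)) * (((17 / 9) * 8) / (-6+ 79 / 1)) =-4352 / 79059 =-0.06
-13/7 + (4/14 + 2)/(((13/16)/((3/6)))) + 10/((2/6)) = 2689/91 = 29.55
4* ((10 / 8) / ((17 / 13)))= 65 / 17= 3.82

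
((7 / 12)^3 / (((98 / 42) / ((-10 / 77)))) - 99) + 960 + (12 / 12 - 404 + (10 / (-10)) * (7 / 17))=24643277 / 53856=457.58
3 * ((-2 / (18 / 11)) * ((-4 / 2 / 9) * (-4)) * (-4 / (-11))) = -1.19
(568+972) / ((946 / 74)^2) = 9.42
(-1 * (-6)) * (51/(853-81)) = 153/386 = 0.40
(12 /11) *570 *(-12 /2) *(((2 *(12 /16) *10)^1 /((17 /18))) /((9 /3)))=-3693600 /187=-19751.87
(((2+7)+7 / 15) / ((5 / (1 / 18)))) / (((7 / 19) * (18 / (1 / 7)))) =1349 / 595350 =0.00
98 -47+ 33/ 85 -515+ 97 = -31162/ 85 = -366.61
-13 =-13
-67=-67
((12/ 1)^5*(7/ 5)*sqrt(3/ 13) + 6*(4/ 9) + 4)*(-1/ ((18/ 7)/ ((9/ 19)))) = -6096384*sqrt(39)/ 1235- 70/ 57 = -30828.68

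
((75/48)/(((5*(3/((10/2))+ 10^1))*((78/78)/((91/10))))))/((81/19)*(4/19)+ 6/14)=1149785/5683296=0.20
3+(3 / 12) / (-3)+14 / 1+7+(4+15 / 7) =2525 / 84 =30.06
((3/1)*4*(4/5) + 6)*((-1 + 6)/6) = 13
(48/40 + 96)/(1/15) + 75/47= 68601/47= 1459.60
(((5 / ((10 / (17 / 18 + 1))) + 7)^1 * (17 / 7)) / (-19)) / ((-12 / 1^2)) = 0.08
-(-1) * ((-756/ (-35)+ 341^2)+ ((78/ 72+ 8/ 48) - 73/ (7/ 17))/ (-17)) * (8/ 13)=553649666/ 7735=71577.20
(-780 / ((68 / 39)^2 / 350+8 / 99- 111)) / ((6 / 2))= 253753500 / 108245881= 2.34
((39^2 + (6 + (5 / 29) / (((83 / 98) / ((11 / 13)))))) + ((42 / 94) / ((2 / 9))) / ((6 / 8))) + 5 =2257273160 / 1470677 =1534.85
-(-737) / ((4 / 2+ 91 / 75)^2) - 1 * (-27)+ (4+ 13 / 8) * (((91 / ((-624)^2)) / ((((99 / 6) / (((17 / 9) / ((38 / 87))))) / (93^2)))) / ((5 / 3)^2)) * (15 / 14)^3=12630425598605439 / 126689243512832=99.70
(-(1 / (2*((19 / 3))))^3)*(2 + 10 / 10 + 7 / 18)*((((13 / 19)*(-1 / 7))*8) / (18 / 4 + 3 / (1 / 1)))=793 / 4561235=0.00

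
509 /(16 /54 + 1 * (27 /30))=137430 /323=425.48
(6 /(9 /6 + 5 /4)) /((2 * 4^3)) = 3 /176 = 0.02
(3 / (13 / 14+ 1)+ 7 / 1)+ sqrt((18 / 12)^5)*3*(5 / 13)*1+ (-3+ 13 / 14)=135*sqrt(6) / 104+ 817 / 126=9.66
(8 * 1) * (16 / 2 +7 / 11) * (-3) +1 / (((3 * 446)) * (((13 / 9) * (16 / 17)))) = -211510479 / 1020448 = -207.27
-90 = -90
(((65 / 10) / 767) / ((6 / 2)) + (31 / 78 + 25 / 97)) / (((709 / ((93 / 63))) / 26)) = 1011716 / 28403249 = 0.04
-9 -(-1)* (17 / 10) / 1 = -73 / 10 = -7.30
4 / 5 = 0.80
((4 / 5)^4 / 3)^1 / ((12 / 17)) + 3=17963 / 5625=3.19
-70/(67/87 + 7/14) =-12180/221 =-55.11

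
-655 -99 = -754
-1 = -1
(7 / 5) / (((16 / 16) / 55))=77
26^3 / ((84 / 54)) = 79092 / 7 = 11298.86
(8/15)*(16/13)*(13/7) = 128/105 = 1.22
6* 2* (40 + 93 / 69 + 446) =134508 / 23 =5848.17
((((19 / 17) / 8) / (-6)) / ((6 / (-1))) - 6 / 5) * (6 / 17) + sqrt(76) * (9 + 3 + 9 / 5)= -29281 / 69360 + 138 * sqrt(19) / 5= 119.88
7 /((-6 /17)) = -19.83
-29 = -29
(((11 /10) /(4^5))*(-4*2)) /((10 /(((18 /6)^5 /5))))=-2673 /64000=-0.04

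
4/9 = 0.44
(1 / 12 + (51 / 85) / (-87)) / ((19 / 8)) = 14 / 435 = 0.03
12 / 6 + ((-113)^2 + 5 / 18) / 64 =232151 / 1152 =201.52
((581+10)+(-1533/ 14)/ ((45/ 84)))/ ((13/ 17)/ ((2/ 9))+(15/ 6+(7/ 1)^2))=32861/ 4670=7.04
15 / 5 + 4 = 7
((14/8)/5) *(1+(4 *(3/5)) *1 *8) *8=1414/25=56.56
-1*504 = -504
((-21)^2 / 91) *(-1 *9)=-567 / 13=-43.62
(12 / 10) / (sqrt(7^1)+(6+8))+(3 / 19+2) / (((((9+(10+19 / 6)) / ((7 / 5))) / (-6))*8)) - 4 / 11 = -134723 / 357390 - 2*sqrt(7) / 315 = -0.39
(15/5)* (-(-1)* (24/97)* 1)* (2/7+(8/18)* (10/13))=4112/8827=0.47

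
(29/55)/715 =29/39325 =0.00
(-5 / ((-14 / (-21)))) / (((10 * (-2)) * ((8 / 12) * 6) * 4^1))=3 / 128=0.02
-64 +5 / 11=-63.55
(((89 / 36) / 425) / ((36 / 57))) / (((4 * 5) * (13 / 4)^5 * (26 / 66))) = 297616 / 92312722125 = 0.00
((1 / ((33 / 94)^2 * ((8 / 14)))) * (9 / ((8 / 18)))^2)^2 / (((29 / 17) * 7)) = 308598243488199 / 108694784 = 2839126.52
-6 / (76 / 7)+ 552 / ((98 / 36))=376539 / 1862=202.22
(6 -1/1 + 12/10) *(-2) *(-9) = 558/5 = 111.60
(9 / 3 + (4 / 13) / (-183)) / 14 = 1019 / 4758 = 0.21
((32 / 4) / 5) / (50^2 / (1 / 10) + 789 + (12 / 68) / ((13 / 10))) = 1768 / 28496995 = 0.00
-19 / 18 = -1.06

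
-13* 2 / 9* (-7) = 182 / 9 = 20.22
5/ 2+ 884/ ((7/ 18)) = 2275.64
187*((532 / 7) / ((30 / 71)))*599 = 302211074 / 15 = 20147404.93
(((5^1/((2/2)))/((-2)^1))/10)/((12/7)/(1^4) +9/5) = -35/492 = -0.07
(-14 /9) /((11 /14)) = -196 /99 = -1.98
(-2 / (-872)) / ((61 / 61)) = 1 / 436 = 0.00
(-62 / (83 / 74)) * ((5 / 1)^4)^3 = -1120117187500 / 83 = -13495387801.20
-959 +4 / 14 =-6711 / 7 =-958.71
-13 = -13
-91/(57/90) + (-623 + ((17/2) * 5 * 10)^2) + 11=3417517/19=179869.32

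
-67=-67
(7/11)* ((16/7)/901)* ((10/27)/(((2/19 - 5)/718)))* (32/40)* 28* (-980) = 47915069440/24886521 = 1925.34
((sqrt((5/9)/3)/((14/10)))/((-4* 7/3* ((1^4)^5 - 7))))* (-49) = -5* sqrt(15)/72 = -0.27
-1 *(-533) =533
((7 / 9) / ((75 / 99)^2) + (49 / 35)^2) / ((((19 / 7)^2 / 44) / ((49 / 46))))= 109447184 / 5189375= 21.09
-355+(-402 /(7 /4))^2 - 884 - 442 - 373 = 2485018 /49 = 50714.65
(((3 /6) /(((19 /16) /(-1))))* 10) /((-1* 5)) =16 /19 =0.84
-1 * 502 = -502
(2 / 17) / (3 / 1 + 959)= 0.00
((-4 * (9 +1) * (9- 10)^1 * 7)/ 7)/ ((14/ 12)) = 240/ 7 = 34.29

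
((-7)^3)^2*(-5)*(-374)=220003630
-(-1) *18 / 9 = 2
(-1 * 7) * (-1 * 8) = 56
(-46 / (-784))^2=529 / 153664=0.00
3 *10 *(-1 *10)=-300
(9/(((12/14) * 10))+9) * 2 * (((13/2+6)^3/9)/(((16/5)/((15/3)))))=5234375/768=6815.59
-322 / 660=-161 / 330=-0.49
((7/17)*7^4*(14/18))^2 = 13841287201/23409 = 591280.58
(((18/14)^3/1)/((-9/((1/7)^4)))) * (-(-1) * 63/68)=-729/8000132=-0.00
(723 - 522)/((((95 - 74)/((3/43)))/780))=156780/301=520.86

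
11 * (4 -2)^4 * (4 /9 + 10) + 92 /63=115900 /63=1839.68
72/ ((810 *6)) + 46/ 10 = 623/ 135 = 4.61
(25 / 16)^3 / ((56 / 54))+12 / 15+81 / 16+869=503790527 / 573440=878.54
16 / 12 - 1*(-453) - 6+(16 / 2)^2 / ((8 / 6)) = 1489 / 3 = 496.33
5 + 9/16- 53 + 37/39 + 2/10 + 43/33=-514637/11440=-44.99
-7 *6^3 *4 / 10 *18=-10886.40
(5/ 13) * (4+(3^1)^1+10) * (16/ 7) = 1360/ 91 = 14.95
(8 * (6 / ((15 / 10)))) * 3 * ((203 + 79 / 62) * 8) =4863360 / 31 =156882.58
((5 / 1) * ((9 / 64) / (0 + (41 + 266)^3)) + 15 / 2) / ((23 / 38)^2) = 5013760299285 / 244901125552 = 20.47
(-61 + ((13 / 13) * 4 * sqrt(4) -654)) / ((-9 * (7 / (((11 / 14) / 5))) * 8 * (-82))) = -1111 / 413280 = -0.00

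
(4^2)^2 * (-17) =-4352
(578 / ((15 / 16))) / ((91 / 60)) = 36992 / 91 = 406.51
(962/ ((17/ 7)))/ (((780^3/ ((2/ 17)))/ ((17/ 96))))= 259/ 14893632000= 0.00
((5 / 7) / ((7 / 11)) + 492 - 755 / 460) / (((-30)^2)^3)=2215597 / 3286332000000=0.00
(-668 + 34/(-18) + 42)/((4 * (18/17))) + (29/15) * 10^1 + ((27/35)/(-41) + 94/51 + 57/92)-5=-47801839201/363583080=-131.47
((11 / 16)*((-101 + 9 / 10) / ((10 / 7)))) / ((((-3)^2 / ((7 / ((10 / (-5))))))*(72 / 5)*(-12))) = -539539 / 4976640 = -0.11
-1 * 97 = -97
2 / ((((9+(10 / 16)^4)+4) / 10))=81920 / 53873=1.52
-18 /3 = -6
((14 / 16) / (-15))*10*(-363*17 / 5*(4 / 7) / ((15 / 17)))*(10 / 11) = 6358 / 15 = 423.87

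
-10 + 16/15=-134/15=-8.93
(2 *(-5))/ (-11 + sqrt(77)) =5 *sqrt(77)/ 22 + 5/ 2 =4.49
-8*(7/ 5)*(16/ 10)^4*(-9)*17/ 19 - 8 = 34619528/ 59375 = 583.07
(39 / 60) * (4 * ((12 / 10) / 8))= 39 / 100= 0.39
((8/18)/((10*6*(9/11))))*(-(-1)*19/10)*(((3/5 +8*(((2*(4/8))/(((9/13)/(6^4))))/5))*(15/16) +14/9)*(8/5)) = 84573313/1093500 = 77.34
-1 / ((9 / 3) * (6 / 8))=-4 / 9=-0.44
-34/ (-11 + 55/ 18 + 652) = -612/ 11593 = -0.05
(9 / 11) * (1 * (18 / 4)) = 81 / 22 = 3.68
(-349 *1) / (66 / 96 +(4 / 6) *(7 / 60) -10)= 251280 / 6649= 37.79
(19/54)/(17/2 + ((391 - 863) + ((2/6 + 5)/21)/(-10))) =-665/876063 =-0.00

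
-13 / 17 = -0.76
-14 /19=-0.74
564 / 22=25.64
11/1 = 11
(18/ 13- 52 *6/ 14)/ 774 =-317/ 11739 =-0.03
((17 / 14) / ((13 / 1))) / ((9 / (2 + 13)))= 85 / 546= 0.16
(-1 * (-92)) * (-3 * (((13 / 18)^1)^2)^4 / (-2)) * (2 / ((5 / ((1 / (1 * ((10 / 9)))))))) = 18761806583 / 5101833600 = 3.68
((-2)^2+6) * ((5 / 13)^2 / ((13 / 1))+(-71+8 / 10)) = -1542044 / 2197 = -701.89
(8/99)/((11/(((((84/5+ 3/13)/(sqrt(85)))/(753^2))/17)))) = 328*sqrt(85)/2148004919775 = 0.00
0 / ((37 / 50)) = 0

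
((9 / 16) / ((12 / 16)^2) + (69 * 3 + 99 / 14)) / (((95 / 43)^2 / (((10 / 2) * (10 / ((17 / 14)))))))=11134678 / 6137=1814.35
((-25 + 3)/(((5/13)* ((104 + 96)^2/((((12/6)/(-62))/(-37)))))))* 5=-143/22940000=-0.00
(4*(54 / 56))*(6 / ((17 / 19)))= 3078 / 119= 25.87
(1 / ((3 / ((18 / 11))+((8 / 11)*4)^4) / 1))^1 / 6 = 14641 / 6452507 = 0.00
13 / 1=13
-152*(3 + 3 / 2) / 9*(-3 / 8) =57 / 2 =28.50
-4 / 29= -0.14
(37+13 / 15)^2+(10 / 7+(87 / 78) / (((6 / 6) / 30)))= 30073159 / 20475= 1468.77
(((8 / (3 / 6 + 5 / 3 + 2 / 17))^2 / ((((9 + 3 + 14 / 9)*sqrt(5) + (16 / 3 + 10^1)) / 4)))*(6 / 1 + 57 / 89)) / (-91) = 122188238208 / 1521755360671-108021485952*sqrt(5) / 1521755360671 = -0.08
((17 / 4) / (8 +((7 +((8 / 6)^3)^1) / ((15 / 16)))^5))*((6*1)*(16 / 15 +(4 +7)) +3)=13966750766255625 / 4348078123012595872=0.00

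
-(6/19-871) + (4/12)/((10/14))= 248278/285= 871.15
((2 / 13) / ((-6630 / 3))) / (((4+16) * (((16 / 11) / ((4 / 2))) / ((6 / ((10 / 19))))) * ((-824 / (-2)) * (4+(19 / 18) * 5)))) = -5643 / 395347784000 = -0.00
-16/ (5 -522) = 16/ 517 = 0.03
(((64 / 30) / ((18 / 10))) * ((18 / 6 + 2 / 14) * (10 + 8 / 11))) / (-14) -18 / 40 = -87427 / 26460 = -3.30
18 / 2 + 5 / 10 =19 / 2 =9.50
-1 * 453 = -453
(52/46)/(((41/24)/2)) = 1248/943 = 1.32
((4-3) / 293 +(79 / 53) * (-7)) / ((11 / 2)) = -323952 / 170819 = -1.90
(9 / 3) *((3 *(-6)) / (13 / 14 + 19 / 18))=-3402 / 125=-27.22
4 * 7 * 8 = 224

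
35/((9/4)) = 140/9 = 15.56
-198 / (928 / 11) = -1089 / 464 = -2.35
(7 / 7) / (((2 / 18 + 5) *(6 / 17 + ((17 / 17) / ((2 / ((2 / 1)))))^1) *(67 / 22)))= 1683 / 35443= 0.05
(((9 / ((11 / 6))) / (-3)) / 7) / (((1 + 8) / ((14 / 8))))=-1 / 22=-0.05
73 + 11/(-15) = 1084/15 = 72.27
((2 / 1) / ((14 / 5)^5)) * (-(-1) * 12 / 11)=9375 / 739508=0.01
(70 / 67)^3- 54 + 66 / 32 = -244446053 / 4812208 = -50.80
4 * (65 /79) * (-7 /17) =-1820 /1343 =-1.36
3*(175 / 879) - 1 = -118 / 293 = -0.40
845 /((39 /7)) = 455 /3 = 151.67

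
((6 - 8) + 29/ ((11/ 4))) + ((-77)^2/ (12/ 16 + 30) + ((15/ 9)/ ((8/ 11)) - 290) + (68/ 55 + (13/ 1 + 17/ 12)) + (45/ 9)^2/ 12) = -3713363/ 54120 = -68.61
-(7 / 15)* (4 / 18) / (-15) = 14 / 2025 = 0.01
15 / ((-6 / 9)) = -45 / 2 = -22.50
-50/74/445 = -5/3293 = -0.00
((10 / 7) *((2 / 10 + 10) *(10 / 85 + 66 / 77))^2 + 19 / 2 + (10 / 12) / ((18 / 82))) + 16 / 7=7261141 / 46305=156.81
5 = 5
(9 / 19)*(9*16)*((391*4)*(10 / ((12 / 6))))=10134720 / 19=533406.32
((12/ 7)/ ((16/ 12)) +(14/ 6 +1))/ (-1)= -97/ 21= -4.62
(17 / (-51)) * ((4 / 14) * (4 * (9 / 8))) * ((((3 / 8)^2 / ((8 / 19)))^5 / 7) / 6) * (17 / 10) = -2485589887467 / 34480684647055360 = -0.00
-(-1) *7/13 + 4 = 59/13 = 4.54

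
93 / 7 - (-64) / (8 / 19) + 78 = 1703 / 7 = 243.29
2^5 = 32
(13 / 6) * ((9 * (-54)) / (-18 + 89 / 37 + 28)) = -1443 / 17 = -84.88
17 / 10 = 1.70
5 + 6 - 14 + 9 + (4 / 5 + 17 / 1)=119 / 5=23.80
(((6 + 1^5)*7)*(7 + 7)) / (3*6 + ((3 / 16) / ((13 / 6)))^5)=1192319844352 / 31285368783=38.11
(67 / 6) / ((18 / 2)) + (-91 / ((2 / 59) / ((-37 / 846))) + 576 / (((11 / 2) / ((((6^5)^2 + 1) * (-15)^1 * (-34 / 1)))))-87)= 3229553482853.47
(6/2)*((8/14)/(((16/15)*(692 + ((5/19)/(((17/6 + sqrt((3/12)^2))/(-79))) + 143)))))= 6327/3260684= 0.00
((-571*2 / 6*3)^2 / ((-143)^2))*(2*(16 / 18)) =5216656 / 184041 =28.35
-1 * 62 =-62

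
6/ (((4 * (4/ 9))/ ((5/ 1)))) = 135/ 8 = 16.88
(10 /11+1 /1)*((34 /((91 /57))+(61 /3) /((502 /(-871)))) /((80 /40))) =-1916293 /143572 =-13.35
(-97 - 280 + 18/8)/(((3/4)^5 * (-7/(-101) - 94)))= 38758144/2305341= 16.81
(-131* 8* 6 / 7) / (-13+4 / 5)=31440 / 427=73.63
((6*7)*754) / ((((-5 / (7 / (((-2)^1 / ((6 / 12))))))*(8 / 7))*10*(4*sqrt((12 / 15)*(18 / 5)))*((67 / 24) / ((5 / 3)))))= 129311*sqrt(2) / 2144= 85.30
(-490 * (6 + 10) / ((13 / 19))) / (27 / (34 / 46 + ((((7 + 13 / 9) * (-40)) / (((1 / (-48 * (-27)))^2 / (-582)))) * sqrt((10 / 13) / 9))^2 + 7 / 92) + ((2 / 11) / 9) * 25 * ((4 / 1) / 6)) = -5136039103513432613443787563875 / 150919570629483665818911947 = -34031.63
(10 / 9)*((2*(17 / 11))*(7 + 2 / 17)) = 220 / 9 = 24.44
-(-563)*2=1126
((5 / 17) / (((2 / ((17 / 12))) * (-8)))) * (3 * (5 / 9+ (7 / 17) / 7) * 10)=-1175 / 2448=-0.48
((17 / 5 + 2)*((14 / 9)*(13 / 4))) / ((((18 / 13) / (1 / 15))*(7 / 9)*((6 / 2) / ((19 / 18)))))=3211 / 5400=0.59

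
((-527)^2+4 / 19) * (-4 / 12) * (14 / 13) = -73875970 / 741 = -99697.67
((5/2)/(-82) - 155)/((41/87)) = -2211975/6724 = -328.97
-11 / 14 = -0.79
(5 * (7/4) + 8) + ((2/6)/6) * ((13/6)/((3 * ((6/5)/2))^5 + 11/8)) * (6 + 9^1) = 307205501/18243612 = 16.84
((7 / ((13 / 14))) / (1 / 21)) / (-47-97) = -343 / 312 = -1.10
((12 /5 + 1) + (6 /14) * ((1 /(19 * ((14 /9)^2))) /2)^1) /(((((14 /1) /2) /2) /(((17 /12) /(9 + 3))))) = 15087959 /131382720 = 0.11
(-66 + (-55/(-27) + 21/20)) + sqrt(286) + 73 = 5447/540 + sqrt(286) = 27.00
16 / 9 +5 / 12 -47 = -1613 / 36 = -44.81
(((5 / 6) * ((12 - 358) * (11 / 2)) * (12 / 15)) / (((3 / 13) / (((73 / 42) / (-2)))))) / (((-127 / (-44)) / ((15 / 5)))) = 39730834 / 8001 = 4965.73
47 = 47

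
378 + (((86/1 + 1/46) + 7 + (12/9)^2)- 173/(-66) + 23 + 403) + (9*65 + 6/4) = 6775991/4554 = 1487.92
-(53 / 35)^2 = -2809 / 1225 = -2.29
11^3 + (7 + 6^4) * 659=860008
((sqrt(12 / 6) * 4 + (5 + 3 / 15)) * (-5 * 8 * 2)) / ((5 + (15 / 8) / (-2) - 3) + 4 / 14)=-35840 * sqrt(2) / 151 - 46592 / 151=-644.22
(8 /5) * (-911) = -1457.60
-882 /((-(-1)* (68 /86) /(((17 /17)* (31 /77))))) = -83979 /187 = -449.09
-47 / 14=-3.36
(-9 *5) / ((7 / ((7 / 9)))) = -5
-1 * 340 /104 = -85 /26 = -3.27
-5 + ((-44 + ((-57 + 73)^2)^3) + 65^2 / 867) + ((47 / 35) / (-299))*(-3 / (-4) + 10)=608887521713833 / 36292620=16777171.82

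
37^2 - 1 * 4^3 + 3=1308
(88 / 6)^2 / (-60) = -484 / 135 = -3.59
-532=-532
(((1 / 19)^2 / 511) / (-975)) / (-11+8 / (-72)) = 3 / 5995307500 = 0.00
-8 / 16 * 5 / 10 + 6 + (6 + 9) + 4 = 99 / 4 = 24.75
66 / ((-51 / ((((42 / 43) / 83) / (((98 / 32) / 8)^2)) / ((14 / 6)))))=-6488064 / 145675873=-0.04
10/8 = 5/4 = 1.25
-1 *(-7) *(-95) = -665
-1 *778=-778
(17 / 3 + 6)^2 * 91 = 111475 / 9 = 12386.11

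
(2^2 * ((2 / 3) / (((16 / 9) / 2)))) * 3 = 9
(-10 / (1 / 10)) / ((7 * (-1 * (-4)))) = -25 / 7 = -3.57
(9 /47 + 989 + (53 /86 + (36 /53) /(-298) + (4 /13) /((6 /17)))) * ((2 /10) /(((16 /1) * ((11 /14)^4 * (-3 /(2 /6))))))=-2961061442016181 /820174587044670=-3.61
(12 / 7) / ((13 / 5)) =60 / 91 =0.66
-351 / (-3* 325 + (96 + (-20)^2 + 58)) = 351 / 421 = 0.83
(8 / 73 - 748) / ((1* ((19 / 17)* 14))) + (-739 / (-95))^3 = 185290148859 / 438118625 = 422.92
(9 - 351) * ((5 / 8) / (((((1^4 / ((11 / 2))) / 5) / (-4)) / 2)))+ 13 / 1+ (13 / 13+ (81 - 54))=47066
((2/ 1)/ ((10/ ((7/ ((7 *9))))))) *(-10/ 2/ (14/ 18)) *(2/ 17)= -2/ 119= -0.02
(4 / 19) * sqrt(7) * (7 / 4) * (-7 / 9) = -49 * sqrt(7) / 171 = -0.76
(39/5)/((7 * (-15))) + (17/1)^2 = 50562/175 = 288.93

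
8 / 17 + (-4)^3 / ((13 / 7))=-7512 / 221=-33.99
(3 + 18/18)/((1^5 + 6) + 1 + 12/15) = 5/11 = 0.45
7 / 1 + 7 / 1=14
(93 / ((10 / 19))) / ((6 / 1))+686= 14309 / 20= 715.45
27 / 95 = 0.28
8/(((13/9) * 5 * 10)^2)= 162/105625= 0.00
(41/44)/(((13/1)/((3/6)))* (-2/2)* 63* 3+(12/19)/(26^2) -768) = -131651/802775556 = -0.00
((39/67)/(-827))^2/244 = 1521/749118376564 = 0.00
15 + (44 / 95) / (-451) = 58421 / 3895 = 15.00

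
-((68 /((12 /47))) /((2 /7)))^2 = -31281649 /36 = -868934.69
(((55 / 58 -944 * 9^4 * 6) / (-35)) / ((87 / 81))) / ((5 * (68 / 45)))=523754224011 / 4003160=130835.20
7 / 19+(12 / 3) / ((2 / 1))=45 / 19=2.37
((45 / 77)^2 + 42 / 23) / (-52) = -295593 / 7091084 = -0.04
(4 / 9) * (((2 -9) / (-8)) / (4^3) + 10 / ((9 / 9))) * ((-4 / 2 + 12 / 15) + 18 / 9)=1709 / 480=3.56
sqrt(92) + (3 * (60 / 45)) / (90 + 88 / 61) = 122 / 2789 + 2 * sqrt(23) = 9.64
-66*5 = -330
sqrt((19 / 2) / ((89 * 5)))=sqrt(16910) / 890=0.15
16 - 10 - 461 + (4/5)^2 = -11359/25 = -454.36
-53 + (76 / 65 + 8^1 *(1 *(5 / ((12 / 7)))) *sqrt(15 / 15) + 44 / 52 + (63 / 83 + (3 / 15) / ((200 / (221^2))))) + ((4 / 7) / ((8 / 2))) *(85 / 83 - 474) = -1033686181 / 22659000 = -45.62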